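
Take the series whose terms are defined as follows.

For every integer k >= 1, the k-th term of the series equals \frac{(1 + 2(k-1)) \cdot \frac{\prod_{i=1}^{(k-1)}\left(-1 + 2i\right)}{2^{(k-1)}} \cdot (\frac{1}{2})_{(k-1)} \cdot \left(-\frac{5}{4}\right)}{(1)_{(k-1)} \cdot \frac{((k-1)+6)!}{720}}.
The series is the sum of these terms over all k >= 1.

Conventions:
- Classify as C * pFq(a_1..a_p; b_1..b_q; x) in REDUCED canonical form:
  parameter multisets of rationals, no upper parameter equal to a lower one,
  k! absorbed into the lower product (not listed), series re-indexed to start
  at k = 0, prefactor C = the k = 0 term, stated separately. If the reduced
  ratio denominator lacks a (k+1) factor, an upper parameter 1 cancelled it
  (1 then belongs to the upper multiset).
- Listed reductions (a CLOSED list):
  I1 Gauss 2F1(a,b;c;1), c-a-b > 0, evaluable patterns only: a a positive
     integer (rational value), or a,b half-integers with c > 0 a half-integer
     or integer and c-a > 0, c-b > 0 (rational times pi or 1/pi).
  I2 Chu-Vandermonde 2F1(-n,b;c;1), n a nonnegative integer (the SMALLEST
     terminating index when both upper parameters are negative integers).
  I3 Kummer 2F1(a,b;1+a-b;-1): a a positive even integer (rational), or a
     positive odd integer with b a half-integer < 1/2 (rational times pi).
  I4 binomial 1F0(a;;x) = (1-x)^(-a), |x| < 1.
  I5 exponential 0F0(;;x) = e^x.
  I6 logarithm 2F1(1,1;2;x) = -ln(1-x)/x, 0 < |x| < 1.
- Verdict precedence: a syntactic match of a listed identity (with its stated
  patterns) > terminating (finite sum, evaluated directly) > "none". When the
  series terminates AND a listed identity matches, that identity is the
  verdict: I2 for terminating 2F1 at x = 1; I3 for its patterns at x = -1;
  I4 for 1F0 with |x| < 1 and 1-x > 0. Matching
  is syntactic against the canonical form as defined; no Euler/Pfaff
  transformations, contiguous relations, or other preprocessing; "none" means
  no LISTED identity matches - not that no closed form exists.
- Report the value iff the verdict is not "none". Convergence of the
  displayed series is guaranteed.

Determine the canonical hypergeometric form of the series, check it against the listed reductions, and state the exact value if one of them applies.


x = 1 here; the reduced form reads 2F1, upper {\frac{1}{2}, \frac{3}{2}}, lower {7}, C = -\frac{5}{4}. Verdict: the half-integer Gauss pattern (I1) applies (x = 1; upper {\frac{1}{2}, \frac{3}{2}} half-integers, c = 7 in the evaluable pattern). Sum: \left(-\frac{65536}{14553}\right) / \pi.

Key step: x = 1 and the (2k+1) factor (C = -5/4) shifts (1/2)_k to (3/2)_k.
Adjacent-term ratio: r(k) = 1 * (k+\frac{1}{2}) (k+\frac{3}{2}) / [(k+7) (k+1)] - rational in k. x = 1; t_0 = -\frac{5}{4}; negate the roots.


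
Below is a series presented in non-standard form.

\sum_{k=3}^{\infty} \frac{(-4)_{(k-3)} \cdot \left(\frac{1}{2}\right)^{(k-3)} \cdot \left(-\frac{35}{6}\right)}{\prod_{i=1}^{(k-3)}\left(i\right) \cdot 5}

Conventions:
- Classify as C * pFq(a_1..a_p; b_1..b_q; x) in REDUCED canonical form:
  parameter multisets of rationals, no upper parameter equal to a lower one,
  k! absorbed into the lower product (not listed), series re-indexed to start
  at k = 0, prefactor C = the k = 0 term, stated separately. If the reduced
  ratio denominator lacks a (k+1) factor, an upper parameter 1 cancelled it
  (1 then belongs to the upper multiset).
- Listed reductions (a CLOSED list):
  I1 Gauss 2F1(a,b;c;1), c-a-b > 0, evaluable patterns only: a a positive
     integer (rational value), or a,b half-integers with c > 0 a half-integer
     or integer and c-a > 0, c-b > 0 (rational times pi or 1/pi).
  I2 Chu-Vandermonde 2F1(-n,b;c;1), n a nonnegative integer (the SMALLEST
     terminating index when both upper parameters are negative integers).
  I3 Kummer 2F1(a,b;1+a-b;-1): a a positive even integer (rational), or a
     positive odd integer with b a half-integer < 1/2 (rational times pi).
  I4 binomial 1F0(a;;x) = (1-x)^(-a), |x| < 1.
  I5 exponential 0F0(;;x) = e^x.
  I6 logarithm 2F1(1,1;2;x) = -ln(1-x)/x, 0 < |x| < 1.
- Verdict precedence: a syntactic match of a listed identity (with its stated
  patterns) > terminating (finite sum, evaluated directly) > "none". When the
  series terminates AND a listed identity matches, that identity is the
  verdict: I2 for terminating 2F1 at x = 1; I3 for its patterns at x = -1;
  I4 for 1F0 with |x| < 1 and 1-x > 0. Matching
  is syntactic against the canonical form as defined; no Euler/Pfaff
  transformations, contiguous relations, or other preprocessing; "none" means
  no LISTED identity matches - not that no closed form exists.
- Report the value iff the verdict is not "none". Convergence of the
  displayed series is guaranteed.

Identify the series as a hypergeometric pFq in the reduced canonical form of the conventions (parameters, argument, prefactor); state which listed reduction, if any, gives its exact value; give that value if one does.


With C = -\frac{7}{6}: the canonical form is 1F0(-4; -; \frac{1}{2}). Verdict at x = \frac{1}{2}: binomial (I4) matches (the 1F0 binomial series: exponent 4, x = \frac{1}{2}). Value: -\frac{7}{96}.

Structural cue: t_0 being -\frac{7}{6}, the constant factors (C = -7/6) combine into one prefactor.
Consecutive-term ratio: r(k) = \frac{1}{2} * (k-4) / [(k+1)] - rational in k, leading ratio \frac{1}{2}; with t_0 = -\frac{7}{6}, classification follows.


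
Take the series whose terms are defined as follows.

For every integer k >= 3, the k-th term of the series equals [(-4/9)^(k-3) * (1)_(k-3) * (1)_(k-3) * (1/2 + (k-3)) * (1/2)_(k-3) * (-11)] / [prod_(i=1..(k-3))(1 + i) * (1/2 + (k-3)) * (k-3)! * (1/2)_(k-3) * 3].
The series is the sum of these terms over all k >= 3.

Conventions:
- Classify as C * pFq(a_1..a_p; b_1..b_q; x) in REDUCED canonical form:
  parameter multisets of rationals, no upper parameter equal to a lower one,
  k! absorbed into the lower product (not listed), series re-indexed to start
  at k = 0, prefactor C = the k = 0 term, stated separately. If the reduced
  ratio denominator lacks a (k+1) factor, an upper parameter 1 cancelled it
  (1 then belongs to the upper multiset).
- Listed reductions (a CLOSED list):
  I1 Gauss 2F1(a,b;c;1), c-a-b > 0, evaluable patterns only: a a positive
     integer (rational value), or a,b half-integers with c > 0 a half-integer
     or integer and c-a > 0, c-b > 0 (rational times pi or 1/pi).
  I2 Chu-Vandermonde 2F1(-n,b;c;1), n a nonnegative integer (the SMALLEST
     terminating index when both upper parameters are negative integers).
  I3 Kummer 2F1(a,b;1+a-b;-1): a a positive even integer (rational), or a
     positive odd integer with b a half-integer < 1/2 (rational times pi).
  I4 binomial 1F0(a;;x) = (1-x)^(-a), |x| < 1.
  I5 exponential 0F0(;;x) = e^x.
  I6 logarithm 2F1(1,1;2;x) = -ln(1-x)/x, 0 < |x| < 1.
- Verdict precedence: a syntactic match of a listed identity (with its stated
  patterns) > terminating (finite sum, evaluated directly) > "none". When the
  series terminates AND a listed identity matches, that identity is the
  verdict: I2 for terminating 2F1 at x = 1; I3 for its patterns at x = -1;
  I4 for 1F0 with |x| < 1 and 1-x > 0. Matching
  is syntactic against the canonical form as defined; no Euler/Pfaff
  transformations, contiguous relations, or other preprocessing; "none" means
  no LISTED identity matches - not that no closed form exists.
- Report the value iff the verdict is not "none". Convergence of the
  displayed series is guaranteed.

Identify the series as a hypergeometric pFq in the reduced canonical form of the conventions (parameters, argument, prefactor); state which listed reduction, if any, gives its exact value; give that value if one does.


Prefactor -11/3, argument -4/9: 2F1 with upper {1, 1} over lower {2}. Verdict (x = -4/9): the I6 logarithm reduction applies (the logarithm: parameters (1,1;2), x = -4/9). Exact value: (-33/4) * ln(13/9).

Key step: t_0 = -11/3 here, and the lower running product (prefactor -11/3) is a rising factorial.
Consecutive-term ratio: r(k) = (-4/9) * (k+1) (k+1) / [(k+2) (k+1)] - rational in k, leading ratio (-4/9); with t_0 = -11/3, classification follows.


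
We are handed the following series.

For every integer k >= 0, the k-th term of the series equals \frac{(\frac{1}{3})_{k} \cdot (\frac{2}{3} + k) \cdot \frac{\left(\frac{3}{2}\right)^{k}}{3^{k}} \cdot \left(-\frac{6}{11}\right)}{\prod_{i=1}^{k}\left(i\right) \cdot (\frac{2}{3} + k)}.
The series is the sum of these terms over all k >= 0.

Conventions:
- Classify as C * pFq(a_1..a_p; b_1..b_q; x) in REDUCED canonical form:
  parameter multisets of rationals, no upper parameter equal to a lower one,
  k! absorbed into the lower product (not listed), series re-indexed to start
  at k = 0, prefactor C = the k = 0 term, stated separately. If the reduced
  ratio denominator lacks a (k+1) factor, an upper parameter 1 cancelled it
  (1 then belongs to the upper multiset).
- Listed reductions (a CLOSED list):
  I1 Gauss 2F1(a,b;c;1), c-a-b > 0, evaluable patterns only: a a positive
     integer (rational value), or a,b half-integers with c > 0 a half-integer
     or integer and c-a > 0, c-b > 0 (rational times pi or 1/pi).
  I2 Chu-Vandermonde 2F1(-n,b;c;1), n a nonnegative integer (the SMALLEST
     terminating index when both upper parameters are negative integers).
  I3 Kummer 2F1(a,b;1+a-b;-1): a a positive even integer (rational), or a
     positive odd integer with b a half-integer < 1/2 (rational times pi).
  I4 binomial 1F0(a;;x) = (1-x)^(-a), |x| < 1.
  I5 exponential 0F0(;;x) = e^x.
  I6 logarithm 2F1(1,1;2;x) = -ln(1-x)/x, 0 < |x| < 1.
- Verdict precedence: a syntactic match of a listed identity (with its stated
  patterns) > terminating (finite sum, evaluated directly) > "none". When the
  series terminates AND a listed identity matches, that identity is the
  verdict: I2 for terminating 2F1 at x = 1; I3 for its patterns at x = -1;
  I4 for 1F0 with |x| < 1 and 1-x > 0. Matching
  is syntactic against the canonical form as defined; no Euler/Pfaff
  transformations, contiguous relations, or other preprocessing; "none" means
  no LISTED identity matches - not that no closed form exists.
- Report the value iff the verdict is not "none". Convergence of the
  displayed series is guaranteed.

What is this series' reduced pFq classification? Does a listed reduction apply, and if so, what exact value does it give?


Structural cue: t_0 being -\frac{6}{11}, the product of the first k integers (C = -6/11) is k!.
Consecutive-term ratio: r(k) = \frac{1}{2} * (k+\frac{1}{3}) / [(k+1)] - rational in k. x = \frac{1}{2}; t_0 = -\frac{6}{11}; negate the roots.

With C = -\frac{6}{11}: the canonical form is 1F0(\frac{1}{3}; -; \frac{1}{2}). Verdict: this is the I4 binomial reduction (the 1F0 binomial series: exponent -1/3, x = \frac{1}{2}). Its exact value is \left(-\frac{6}{11}\right) \cdot \left(\frac{1}{2}\right)^{-\frac{1}{3}}.


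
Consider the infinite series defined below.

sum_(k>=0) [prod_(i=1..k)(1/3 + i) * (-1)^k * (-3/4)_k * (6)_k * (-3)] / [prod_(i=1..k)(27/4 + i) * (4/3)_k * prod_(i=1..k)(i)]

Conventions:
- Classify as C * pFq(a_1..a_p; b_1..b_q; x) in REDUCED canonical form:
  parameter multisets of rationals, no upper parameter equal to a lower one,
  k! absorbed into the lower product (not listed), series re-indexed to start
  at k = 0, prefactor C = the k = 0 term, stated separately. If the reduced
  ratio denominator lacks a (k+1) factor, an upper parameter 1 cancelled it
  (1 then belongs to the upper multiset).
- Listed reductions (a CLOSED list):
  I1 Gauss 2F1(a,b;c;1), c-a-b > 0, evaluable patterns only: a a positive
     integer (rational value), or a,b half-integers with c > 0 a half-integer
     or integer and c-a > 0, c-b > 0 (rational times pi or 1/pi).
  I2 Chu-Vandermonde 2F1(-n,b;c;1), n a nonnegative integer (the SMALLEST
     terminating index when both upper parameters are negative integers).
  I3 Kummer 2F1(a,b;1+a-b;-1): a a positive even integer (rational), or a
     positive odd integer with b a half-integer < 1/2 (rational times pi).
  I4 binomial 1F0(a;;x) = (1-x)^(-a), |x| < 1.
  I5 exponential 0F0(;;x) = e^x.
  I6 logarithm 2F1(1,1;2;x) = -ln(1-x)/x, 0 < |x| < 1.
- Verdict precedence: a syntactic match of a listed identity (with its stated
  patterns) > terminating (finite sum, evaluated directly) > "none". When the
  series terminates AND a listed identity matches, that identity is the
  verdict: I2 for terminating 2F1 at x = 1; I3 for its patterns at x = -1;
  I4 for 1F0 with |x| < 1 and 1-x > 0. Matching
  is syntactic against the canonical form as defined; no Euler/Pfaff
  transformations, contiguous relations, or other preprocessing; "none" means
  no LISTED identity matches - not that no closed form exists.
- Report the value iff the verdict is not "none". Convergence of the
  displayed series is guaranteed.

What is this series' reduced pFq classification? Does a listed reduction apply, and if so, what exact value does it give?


Key observation: t_0 = -3 here, and the running product (prefactor -3) telescopes to a rising factorial.
Ratio: r(k) = (-1) * (k-3/4) (k+6) / [(k+31/4) (k+1)] - rational in k. x = (-1); t_0 = -3; negate the roots.

With C = -3: the canonical form is 2F1(-3/4, 6; 31/4; -1). Verdict: the Kummer evaluation I3 matches (x = -1; c = 31/4 equals 1+a-b for upper {-3/4, 6}: listed pattern). Its exact value is -11799/2560.


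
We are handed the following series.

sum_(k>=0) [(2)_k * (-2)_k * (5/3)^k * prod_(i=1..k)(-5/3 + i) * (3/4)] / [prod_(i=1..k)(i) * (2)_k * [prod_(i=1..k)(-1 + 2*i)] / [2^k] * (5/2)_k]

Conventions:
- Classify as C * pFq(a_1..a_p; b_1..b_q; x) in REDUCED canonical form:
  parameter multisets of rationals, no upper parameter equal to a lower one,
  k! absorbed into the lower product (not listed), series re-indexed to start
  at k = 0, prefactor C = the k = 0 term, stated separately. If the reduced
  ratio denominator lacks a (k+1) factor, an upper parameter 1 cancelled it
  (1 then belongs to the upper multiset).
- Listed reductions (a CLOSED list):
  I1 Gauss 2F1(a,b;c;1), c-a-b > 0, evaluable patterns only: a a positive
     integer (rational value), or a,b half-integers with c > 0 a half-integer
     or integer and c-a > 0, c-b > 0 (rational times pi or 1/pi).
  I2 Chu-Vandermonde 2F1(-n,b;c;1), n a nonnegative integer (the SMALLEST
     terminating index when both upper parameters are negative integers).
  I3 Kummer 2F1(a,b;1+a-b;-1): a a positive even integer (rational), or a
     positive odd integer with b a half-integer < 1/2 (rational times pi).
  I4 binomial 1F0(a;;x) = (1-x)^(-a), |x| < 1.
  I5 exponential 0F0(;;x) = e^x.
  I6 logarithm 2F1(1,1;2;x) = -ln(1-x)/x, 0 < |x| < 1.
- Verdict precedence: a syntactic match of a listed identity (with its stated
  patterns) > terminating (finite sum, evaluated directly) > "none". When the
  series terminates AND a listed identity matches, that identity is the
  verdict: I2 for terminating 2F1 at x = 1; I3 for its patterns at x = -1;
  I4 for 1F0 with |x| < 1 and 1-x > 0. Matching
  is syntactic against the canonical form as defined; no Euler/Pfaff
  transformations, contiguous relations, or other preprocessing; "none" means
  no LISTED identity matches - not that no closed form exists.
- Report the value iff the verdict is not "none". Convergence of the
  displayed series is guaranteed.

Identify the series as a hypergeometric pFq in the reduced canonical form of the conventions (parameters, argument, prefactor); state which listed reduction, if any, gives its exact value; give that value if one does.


Canonical form: C = 3/4 times 2F2 with upper {-2, -2/3}, lower {1/2, 5/2}, x = 5/3. Verdict: terminating - the sum ends at index 2 because -2 is a negative integer; exact evaluation follows. Its exact value is 4565/2268.

First insight: x = (5/3) and the parameter 2 appears in both the upper and lower lists and cancels.
Adjacent-term ratio: r(k) = (5/3) * (k-2) (k-2/3) / [(k+1/2) (k+5/2) (k+1)] - rational in k, leading ratio (5/3); with t_0 = 3/4, classification follows.


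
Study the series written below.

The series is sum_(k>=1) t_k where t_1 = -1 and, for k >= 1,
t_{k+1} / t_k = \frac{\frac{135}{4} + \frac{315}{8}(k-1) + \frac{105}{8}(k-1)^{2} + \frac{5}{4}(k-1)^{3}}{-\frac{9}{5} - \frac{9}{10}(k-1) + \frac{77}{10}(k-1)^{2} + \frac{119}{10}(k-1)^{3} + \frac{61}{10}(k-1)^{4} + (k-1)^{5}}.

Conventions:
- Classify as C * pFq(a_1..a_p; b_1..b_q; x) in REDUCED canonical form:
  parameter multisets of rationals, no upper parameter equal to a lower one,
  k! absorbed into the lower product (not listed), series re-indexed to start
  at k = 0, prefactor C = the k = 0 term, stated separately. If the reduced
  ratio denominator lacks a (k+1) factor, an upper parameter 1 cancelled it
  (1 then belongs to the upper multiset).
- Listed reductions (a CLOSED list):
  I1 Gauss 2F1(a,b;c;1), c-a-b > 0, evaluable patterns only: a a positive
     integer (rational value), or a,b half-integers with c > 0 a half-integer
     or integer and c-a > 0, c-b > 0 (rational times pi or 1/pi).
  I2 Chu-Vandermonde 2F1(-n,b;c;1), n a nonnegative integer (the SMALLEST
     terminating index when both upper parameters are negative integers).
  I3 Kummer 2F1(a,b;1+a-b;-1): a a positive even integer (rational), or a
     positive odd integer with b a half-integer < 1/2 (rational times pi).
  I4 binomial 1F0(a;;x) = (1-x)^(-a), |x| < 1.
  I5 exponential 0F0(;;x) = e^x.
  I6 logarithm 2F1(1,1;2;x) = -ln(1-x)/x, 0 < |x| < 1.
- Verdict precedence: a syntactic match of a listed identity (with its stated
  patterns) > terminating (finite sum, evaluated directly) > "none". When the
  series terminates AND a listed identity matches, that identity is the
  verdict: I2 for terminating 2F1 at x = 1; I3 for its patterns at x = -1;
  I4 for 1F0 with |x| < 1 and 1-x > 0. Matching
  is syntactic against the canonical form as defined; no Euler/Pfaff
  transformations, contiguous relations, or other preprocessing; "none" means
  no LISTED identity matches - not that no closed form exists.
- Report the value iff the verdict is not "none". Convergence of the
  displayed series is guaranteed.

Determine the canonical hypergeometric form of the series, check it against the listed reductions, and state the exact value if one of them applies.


With C = -1: the canonical form is 1F2(6; -\frac{2}{5}, 1; \frac{5}{4}). Verdict: none (x = \frac{5}{4}): each listed identity misses the multisets {6} ; {-\frac{2}{5}, 1}.

Key observation: t_0 being -1, the expanded ratio factors over Q; prefactor -1, roots give parameters.
Term ratio: r(k) = \frac{5}{4} * (k+6) / [(k-\frac{2}{5}) (k+1) (k+1)] - rational in k. x = \frac{5}{4}; t_0 = -1; negate the roots.


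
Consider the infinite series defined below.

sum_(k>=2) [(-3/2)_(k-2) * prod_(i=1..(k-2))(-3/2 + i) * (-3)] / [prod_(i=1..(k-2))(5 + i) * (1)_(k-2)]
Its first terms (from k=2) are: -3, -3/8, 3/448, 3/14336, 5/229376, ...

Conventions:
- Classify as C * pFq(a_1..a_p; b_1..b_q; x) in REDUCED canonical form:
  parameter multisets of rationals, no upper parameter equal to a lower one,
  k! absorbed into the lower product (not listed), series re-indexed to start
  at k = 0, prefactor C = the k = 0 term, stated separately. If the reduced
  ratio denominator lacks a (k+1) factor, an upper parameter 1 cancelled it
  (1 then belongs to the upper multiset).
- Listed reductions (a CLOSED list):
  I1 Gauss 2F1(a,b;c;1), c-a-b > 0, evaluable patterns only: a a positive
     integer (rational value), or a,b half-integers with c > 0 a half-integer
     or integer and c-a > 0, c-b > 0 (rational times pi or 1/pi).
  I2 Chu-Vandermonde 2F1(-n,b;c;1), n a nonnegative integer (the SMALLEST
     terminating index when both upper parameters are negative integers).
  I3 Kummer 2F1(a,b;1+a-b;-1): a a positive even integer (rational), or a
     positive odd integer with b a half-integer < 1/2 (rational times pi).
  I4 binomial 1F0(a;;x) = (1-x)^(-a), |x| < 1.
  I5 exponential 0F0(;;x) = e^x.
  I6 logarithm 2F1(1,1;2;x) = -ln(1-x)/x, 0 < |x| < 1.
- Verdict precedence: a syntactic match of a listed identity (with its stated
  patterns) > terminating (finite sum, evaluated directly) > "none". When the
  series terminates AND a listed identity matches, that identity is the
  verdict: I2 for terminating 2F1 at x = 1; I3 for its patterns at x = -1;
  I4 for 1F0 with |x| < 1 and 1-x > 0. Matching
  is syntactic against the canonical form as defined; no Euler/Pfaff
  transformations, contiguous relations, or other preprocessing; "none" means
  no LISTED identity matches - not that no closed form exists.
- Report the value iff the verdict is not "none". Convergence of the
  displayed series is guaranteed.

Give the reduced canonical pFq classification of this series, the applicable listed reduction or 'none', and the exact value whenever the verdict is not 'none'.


Prefactor -3, argument 1: 2F1 with upper {-3/2, -1/2} over lower {6}. Verdict: Gauss's theorem I1 (half-integer case) applies (x = 1; upper {-3/2, -1/2} half-integers, c = 6 in the evaluable pattern). Hence: (-1048576/99099) / pi.

Key observation: with t_0 = -3, the lower running product (C = -3) is a rising factorial.
Ratio: r(k) = 1 * (k-3/2) (k-1/2) / [(k+6) (k+1)] ; factor over Q: parameters, x = 1, and C = -3.


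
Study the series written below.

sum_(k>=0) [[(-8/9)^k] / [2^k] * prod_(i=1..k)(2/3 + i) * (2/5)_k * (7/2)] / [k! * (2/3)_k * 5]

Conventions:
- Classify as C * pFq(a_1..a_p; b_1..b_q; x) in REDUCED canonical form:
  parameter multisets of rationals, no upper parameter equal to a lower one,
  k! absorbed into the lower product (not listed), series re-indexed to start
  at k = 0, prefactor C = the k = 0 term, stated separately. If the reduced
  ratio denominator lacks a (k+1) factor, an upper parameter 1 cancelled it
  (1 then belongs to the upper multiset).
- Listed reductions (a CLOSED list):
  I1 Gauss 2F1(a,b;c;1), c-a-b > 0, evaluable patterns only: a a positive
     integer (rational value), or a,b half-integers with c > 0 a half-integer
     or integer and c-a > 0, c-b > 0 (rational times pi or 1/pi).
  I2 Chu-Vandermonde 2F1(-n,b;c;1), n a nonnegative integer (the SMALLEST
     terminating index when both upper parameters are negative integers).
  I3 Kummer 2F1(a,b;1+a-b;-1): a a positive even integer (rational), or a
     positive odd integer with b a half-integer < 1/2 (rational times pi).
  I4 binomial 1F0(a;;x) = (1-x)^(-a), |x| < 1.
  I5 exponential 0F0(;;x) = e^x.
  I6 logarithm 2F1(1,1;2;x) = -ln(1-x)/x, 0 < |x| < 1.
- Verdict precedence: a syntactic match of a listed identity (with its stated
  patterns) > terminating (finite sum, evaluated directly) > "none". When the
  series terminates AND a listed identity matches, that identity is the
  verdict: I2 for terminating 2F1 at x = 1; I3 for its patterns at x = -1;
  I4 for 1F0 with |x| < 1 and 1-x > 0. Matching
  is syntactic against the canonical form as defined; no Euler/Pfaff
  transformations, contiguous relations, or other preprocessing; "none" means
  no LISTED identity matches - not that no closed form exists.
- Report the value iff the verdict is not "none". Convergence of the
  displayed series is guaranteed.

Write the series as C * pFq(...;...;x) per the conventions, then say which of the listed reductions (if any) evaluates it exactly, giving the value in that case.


First insight: t_0 being 7/10, the two k-th powers (C = 7/10, x = -4/9) combine into one argument.
Consecutive-term ratio: r(k) = (-4/9) * (k+2/5) (k+5/3) / [(k+2/3) (k+1)] ; factor over Q: parameters, x = (-4/9), and C = 7/10.

Reduced: x = -4/9, 2F1, upper = {2/5, 5/3}, lower = {2/3}, C = 7/10. Verdict: none (x = -4/9): each listed identity misses the multisets {2/5, 5/3} ; {2/3}.


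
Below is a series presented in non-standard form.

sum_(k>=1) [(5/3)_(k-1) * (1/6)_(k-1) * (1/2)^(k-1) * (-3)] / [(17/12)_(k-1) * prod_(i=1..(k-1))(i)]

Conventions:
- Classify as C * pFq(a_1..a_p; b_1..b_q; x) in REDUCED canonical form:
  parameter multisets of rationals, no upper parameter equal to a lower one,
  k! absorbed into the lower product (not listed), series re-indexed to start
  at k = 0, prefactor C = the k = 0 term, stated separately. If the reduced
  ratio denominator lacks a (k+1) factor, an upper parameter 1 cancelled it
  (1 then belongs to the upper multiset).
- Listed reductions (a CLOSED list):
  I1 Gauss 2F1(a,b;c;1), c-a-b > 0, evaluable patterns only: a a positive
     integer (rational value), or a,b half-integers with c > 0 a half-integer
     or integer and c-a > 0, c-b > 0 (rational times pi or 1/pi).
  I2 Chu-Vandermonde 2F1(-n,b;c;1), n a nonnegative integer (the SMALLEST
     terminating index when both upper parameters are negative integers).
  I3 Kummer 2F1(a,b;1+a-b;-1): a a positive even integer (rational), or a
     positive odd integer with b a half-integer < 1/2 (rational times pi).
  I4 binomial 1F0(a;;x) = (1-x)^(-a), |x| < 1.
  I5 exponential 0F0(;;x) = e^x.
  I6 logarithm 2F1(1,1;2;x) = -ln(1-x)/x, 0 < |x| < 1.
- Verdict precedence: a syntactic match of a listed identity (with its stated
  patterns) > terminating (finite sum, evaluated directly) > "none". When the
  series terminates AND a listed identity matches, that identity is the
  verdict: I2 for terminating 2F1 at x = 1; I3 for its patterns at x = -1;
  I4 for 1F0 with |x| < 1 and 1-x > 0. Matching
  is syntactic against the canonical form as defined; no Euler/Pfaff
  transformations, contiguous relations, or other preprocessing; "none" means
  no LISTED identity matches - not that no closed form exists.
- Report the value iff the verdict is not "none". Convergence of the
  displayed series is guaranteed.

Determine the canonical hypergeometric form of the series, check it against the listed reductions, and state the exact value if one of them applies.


With C = -3: the canonical form is 2F1(1/6, 5/3; 17/12; 1/2). Verdict: none. A 2F1 with upper {1/6, 5/3} fits none of I1-I6 at x = 1/2; the sum runs forever.

Key observation: x = (1/2) and the product of the first k integers (C = -3) is k!.
Consecutive-term ratio: r(k) = (1/2) * (k+1/6) (k+5/3) / [(k+17/12) (k+1)] - rational; roots negated = parameters, x = (1/2), C = -3.


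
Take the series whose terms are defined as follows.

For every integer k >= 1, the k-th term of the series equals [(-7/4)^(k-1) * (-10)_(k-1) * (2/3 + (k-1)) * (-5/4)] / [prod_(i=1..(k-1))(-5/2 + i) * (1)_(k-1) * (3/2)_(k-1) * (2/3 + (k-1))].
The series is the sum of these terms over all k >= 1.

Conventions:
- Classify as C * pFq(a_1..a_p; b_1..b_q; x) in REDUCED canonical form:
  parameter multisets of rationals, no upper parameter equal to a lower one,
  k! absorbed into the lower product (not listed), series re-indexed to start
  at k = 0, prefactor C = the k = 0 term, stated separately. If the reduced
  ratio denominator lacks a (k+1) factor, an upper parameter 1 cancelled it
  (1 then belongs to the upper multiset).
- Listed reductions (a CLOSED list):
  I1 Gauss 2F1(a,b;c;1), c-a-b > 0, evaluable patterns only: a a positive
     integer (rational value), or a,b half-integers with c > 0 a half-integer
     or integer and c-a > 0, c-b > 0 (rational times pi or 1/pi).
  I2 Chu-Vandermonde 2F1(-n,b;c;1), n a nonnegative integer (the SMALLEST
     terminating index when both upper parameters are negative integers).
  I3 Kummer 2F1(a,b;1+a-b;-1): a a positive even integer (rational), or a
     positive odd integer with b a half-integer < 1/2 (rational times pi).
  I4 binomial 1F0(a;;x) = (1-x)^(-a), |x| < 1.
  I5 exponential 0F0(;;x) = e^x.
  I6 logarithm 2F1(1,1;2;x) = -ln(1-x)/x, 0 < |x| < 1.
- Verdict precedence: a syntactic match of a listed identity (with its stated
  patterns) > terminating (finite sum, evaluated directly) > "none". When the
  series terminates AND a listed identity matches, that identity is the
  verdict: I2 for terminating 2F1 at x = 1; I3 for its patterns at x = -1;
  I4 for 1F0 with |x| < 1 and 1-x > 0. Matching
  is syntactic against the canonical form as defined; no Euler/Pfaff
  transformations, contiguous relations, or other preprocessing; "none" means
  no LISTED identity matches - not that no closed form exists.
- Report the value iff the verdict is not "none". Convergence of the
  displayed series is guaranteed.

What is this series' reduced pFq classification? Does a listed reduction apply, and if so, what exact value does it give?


With C = -5/4: the canonical form is 1F2(-10; -3/2, 3/2; -7/4). Verdict: terminating at k = 10: the factor (-10)_k kills every later term; summing the 11 survivors is exact. Hence: -14736973120724992/48752529915375.

Key step: from the first term -5/4: the lower running product (C = -5/4, x = -7/4) is a rising factorial.
Adjacent-term ratio: r(k) = (-7/4) * (k-10) / [(k-3/2) (k+3/2) (k+1)] - rational in k, leading ratio (-7/4); with t_0 = -5/4, classification follows.


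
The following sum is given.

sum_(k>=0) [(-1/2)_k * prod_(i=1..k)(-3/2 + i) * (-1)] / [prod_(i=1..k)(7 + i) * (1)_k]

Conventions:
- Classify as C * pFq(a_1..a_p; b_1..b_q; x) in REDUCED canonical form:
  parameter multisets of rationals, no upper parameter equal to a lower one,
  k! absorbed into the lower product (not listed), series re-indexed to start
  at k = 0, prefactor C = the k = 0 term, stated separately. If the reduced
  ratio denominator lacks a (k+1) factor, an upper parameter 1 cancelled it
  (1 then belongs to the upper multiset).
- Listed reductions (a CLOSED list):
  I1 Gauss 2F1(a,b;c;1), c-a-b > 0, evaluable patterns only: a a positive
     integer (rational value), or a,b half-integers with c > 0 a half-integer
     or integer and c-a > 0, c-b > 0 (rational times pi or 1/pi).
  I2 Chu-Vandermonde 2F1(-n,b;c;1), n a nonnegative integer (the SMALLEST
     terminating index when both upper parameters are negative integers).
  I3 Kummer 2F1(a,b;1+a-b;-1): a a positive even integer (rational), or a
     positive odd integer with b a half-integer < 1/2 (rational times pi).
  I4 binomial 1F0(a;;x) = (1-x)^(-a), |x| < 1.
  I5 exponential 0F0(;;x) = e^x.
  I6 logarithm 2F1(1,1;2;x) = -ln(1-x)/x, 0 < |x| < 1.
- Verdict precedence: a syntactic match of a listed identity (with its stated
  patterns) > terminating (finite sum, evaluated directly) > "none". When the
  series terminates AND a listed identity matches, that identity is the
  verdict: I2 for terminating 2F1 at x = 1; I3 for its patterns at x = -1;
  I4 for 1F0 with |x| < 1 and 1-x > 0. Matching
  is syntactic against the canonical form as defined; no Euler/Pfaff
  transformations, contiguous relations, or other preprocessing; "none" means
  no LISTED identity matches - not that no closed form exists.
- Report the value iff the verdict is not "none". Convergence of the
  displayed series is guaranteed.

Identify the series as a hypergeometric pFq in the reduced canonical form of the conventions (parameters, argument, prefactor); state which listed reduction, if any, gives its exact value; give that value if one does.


Key step: t_0 being -1, (1)_k (C = -1) is k! itself.
Ratio: r(k) = 1 * (k-1/2) (k-1/2) / [(k+8) (k+1)] - poly over poly, x = 1 from leading terms; C = -1 at k = 0.

With C = -1: the canonical form is 2F1(-1/2, -1/2; 8; 1). Verdict: Gauss (I1, half-integer pattern) applies (x = 1; upper {-1/2, -1/2} half-integers, c = 8 in the evaluable pattern). Its exact value is (-134217728/41409225) / pi.


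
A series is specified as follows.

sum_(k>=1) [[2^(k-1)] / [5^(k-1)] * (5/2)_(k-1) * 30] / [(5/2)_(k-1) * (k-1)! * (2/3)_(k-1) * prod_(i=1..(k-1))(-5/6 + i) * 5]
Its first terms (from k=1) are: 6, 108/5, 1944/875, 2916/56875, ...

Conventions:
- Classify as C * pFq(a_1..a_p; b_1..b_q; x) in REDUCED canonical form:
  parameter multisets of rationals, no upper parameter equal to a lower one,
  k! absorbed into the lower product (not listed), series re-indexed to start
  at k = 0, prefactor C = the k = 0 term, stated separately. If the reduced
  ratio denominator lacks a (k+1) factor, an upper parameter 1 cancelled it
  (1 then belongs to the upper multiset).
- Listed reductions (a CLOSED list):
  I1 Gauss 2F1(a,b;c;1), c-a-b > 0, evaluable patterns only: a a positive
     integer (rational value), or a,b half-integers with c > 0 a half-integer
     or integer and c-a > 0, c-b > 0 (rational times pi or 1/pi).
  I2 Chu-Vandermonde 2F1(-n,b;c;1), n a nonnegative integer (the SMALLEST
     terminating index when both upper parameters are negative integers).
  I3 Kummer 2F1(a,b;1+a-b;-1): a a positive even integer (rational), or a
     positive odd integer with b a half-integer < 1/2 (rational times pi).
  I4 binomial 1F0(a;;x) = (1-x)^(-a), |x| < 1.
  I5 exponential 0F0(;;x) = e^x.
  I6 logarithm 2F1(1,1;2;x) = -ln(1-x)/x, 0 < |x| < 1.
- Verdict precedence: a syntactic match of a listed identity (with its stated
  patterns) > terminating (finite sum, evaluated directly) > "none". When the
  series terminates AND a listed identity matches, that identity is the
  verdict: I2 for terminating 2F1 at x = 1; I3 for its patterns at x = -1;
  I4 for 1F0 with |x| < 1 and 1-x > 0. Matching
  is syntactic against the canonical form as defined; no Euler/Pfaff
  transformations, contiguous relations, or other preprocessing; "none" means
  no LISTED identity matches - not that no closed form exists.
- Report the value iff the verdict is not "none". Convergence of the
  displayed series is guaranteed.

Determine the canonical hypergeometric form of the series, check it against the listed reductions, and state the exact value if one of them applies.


This is 6 * 0F2(-; 1/6, 2/3; 2/5) in reduced canonical form. Verdict: none. No listed pattern accepts 0F2(-; 1/6, 2/3; 2/5).

First insight: with t_0 = 6, the constant factors (prefactor 6) combine into one prefactor.
Ratio: r(k) = (2/5) * 1 / [(k+1/6) (k+2/3) (k+1)] - rational; roots negated = parameters, x = (2/5), C = 6.


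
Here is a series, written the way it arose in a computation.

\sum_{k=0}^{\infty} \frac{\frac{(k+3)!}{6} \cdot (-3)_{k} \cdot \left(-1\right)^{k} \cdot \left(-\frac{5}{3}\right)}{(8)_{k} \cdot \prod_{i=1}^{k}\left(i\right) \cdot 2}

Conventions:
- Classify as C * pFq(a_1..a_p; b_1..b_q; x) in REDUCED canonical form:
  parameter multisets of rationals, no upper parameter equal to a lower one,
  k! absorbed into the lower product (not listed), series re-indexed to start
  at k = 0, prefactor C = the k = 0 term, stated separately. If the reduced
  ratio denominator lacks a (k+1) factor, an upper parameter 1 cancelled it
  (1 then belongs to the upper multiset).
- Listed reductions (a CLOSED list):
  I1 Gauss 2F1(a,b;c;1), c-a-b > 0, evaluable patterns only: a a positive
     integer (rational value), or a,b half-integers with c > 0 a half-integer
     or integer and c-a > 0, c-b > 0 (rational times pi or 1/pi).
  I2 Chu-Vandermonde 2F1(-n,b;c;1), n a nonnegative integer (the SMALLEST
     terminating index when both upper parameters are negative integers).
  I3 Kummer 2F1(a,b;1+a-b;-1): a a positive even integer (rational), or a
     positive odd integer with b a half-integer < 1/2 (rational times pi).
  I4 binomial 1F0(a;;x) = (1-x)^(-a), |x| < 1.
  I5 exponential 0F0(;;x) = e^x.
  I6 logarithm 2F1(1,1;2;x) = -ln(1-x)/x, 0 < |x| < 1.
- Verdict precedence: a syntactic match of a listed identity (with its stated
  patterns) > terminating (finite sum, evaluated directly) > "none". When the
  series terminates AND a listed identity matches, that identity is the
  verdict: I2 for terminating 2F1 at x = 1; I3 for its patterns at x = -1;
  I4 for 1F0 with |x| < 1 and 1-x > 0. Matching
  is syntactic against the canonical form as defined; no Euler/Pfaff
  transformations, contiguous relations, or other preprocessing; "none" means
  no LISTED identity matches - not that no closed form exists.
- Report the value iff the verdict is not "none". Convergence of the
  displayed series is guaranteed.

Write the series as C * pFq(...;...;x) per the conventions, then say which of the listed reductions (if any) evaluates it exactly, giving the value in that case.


Classification (C = -\frac{5}{6}): 2F1 with upper {-3, 4}, lower {8}, argument x = -1. Verdict: Kummer (I3) matches (x = -1; c = 8 equals 1+a-b for upper {-3, 4}: listed pattern). Sum: -\frac{35}{12}.

Key step: t_0 = -\frac{5}{6} here, and the factorial ratio (C = -5/6, x = -1) (k+a-1)!/(a-1)! is a rising factorial (a)_k.
Step ratio: r(k) = -1 * (k-3) (k+4) / [(k+8) (k+1)] - rational in k, leading ratio -1; with t_0 = -\frac{5}{6}, classification follows.


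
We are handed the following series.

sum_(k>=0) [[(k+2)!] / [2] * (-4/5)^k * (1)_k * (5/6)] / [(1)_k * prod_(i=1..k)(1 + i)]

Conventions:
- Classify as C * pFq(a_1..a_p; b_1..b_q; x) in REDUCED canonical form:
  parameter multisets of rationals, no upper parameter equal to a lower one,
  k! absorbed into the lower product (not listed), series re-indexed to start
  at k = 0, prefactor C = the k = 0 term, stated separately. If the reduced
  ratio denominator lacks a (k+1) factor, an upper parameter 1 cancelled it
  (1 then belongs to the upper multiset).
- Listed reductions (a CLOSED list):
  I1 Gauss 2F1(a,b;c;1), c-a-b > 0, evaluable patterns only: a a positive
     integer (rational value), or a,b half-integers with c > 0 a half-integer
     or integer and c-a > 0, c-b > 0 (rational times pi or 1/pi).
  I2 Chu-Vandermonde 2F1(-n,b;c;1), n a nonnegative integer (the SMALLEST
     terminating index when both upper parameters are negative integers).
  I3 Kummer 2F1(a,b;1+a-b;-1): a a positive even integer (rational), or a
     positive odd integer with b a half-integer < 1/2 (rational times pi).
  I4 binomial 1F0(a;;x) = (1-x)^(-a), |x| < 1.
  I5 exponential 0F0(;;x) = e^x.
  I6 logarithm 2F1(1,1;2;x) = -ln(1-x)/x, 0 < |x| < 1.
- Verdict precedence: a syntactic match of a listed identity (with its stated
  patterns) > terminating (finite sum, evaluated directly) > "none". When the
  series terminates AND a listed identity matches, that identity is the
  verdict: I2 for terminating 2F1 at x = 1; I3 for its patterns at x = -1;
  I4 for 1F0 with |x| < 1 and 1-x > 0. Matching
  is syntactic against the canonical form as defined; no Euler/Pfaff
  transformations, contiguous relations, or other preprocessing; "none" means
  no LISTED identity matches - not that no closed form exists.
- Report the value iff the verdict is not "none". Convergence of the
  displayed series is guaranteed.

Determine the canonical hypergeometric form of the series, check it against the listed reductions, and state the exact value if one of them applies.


x = -4/5 here; the reduced form reads 2F1, upper {1, 3}, lower {2}, C = 5/6. Verdict: none. Every listed pattern misses the 2F1 form at -4/5, upper {1, 3}.

The tell: x = (-4/5) and the lower running product (prefactor 5/6) is a rising factorial.
Term ratio: r(k) = (-4/5) * (k+1) (k+3) / [(k+2) (k+1)] - poly over poly, x = (-4/5) from leading terms; C = 5/6 at k = 0.


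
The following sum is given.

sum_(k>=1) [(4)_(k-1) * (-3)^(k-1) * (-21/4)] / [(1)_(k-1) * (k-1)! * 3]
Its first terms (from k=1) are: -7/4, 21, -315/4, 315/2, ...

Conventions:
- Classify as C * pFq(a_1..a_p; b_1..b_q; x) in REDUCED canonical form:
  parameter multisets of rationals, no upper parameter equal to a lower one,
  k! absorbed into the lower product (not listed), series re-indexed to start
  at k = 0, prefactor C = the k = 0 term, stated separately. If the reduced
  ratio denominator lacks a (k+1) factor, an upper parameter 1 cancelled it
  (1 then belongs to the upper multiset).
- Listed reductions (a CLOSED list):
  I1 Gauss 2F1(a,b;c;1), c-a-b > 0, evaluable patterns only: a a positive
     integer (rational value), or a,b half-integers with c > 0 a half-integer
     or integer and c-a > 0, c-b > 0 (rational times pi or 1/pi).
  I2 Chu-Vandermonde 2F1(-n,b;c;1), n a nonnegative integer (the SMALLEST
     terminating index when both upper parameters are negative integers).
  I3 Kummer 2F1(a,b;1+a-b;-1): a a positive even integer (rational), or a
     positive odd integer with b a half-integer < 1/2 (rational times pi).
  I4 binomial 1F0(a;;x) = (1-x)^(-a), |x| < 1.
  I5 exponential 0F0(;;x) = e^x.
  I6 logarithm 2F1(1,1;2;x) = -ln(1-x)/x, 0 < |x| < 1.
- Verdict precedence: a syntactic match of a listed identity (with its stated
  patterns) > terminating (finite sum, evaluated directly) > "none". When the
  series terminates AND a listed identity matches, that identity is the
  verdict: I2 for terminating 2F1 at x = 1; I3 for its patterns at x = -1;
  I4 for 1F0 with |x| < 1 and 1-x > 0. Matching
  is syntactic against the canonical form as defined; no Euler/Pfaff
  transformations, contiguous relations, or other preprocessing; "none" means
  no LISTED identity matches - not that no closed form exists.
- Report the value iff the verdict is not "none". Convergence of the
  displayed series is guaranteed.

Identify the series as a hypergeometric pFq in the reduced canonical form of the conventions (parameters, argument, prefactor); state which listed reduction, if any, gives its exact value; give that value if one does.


Classification (C = -7/4): 1F1 with upper {4}, lower {1}, argument x = -3. Verdict: none - at argument -3 the multisets {4} ; {1} match no listed identity.

Key observation: t_0 being -7/4, the constant factors (prefactor -7/4) combine into one prefactor.
Step ratio: r(k) = (-3) * (k+4) / [(k+1) (k+1)] ; factor over Q: parameters, x = (-3), and C = -7/4.
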